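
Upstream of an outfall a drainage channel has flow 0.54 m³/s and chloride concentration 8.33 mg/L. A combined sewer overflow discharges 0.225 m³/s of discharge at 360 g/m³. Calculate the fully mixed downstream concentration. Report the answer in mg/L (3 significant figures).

Conservation of mass across the mixing zone: C = (0.225·360 + 0.54·8.33) / (0.225 + 0.54) = 85.5/0.765 = 111.8 mg/L.

112 mg/L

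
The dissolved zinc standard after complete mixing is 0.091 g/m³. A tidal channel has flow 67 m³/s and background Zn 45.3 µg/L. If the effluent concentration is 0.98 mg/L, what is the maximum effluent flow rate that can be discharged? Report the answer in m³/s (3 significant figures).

45.3 µg/L = 0.0453 mg/L.
Mass balance at complete mixing: C_std·(Q_w + Q_r) = Q_w·C_e + Q_r·C_b.
Rearranging, Q_w = Q_r·(C_std − C_b)/(C_e − C_std) = 67·(0.091 − 0.0453) / (0.98 − 0.091) = 3.444 m³/s.

3.44 m³/s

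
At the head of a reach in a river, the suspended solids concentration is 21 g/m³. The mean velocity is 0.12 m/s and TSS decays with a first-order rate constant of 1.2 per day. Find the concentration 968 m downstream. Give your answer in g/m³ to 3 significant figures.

Travel time t = 968 m / 0.12 m/s = 968/0.12 = 8067 s = 0.09336 d.
First-order decay: C = 21·exp(−1.2·0.09336) = 21·0.894 = 18.77 g/m³.

18.8 g/m³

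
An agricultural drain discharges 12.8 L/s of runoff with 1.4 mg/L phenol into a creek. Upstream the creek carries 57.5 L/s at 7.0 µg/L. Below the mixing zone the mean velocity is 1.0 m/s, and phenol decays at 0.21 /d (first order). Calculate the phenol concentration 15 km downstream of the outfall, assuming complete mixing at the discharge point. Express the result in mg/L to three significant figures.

12.8 L/s = 0.0128 m³/s.
57.5 L/s = 0.0575 m³/s.
7.0 µg/L = 0.007 mg/L.
After complete mixing, C₀ = (0.0128·1.4 + 0.0575·0.007) / 0.0703 = 0.2606 mg/L.
Travel time t = 1.5e+04 m / 1.0 m/s = 1.5e+04 s = 0.1736 d.
C = 0.2606·exp(−0.21·0.1736) = 0.2606·0.9642 = 0.2513 mg/L.

0.251 mg/L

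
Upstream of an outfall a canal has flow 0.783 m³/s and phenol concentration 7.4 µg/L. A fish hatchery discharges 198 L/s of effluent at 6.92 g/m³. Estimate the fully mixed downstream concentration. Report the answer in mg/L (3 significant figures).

1.40 mg/L

198 L/s = 0.198 m³/s.
7.4 µg/L = 0.0074 mg/L.
Flow-weighted mixing gives C = (0.198·6.92 + 0.783·0.0074) / (0.198 + 0.783) = 1.376/0.981 = 1.403 mg/L.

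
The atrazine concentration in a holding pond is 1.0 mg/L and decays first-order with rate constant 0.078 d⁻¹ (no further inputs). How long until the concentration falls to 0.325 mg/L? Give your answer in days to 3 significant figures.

14.4 d

t = ln(C₀/C)/k = ln(1.0/0.325)/0.078 = 1.124/0.078 = 14.41 d.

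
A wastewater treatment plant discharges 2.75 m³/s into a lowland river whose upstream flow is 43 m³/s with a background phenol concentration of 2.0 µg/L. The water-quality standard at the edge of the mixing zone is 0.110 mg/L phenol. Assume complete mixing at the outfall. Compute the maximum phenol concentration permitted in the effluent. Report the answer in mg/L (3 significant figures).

1.80 mg/L

2.0 µg/L = 0.002 mg/L.
Mass balance: 0.11·45.75 = 2.75·Cₑ + 43·0.002.
Cₑ = (5.032 − 0.086) / 2.75 = 1.799 mg/L.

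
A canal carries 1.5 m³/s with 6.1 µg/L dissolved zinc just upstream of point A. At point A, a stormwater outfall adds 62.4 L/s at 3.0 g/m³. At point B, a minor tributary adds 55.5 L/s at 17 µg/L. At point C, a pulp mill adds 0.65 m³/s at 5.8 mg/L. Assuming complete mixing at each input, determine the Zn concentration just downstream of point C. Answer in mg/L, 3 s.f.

1.75 mg/L

6.1 µg/L = 0.0061 mg/L.
62.4 L/s = 0.0624 m³/s.
After input A: C = (1.5·0.0061 + 0.0624·3) / 1.562 = 0.1257 mg/L.
55.5 L/s = 0.0555 m³/s.
17 µg/L = 0.017 mg/L.
After input B: C = (1.562·0.1257 + 0.0555·0.017) / 1.618 = 0.1219 mg/L.
After input C: C = (1.618·0.1219 + 0.65·5.8) / 2.268 = 1.749 mg/L.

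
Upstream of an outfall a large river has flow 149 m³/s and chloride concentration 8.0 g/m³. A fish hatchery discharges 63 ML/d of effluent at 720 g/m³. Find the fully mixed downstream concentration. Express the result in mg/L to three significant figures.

63 ML/d = 0.7292 m³/s.
Conservation of mass across the mixing zone: C = (0.7292·720 + 149·8) / (0.7292 + 149) = 1717/149.7 = 11.47 mg/L.

11.5 mg/L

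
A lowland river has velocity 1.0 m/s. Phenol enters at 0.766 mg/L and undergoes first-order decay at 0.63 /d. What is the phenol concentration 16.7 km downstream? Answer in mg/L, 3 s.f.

0.678 mg/L

Travel time t = 16.7 km / 1.0 m/s = 1.67e+04/1.0 = 1.67e+04 s = 0.1933 d.
First-order decay: C = 0.766·exp(−0.63·0.1933) = 0.766·0.8854 = 0.6782 mg/L.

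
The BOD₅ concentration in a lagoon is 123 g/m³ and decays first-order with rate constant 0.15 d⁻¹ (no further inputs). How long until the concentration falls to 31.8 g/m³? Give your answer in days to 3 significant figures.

t = ln(C₀/C)/k = ln(123/31.8)/0.15 = 1.353/0.15 = 9.018 d.

9.02 d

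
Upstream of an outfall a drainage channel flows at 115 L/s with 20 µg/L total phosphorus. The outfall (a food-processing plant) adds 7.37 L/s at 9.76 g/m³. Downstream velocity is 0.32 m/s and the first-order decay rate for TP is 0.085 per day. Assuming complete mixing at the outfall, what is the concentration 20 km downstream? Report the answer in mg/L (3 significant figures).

0.570 mg/L

7.37 L/s = 0.00737 m³/s.
115 L/s = 0.115 m³/s.
20 µg/L = 0.02 mg/L.
After complete mixing, C₀ = (0.00737·9.76 + 0.115·0.02) / 0.1224 = 0.6066 mg/L.
Travel time t = 2e+04 m / 0.32 m/s = 6.25e+04 s = 0.7234 d.
C = 0.6066·exp(−0.085·0.7234) = 0.6066·0.9404 = 0.5704 mg/L.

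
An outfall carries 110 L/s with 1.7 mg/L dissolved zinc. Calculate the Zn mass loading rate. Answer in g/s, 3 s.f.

110 L/s = 0.11 m³/s.
Mass flux = Q·C = 0.11 m³/s × 1.7 g/m³ = 0.187 g/s.

0.187 g/s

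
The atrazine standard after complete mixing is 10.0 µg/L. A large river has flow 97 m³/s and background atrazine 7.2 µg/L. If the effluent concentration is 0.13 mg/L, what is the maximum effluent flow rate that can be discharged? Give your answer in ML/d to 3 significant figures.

196 ML/d

7.2 µg/L = 0.0072 mg/L.
10.0 µg/L = 0.01 mg/L.
Mass balance at complete mixing: C_std·(Q_w + Q_r) = Q_w·C_e + Q_r·C_b.
Rearranging, Q_w = Q_r·(C_std − C_b)/(C_e − C_std) = 97·(0.01 − 0.0072) / (0.13 − 0.01) = 2.263 m³/s.
= 195.6 ML/d.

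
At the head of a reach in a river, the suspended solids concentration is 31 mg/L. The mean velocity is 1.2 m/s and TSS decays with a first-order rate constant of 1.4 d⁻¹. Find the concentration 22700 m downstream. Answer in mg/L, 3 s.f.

22.8 mg/L

Travel time t = 22700 m / 1.2 m/s = 2.27e+04/1.2 = 1.892e+04 s = 0.2189 d.
First-order decay: C = 31·exp(−1.4·0.2189) = 31·0.736 = 22.82 mg/L.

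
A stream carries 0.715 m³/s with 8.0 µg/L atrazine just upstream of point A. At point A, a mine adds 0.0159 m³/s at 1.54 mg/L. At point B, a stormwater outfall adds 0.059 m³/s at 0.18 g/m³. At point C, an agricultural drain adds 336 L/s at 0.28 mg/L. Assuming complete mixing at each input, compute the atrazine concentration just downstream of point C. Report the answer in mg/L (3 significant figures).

8.0 µg/L = 0.008 mg/L.
After input A: C = (0.715·0.008 + 0.0159·1.54) / 0.7309 = 0.04133 mg/L.
After input B: C = (0.7309·0.04133 + 0.059·0.18) / 0.7899 = 0.05169 mg/L.
336 L/s = 0.336 m³/s.
After input C: C = (0.7899·0.05169 + 0.336·0.28) / 1.126 = 0.1198 mg/L.

0.120 mg/L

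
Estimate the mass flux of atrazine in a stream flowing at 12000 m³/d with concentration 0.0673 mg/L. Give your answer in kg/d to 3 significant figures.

12000 m³/d = 0.1389 m³/s.
Mass flux = Q·C = 0.1389 m³/s × 0.0673 g/m³ = 0.009347 g/s.
= 0.009347 g/s × 86.4 = 0.8076 kg/d.

0.808 kg/d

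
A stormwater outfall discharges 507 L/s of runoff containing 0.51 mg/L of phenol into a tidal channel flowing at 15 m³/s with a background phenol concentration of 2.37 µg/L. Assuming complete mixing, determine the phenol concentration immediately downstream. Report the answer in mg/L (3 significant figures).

0.0190 mg/L

507 L/s = 0.507 m³/s.
2.37 µg/L = 0.00237 mg/L.
Conservation of mass across the mixing zone: C = (0.507·0.51 + 15·0.00237) / (0.507 + 15) = 0.2941/15.51 = 0.01897 mg/L.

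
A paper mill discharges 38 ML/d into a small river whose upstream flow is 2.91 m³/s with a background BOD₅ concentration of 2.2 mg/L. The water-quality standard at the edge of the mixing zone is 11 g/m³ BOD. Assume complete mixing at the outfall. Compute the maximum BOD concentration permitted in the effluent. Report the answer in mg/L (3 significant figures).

69.2 mg/L

38 ML/d = 0.4398 m³/s.
Mass balance: 11·3.35 = 0.4398·Cₑ + 2.91·2.2.
Cₑ = (36.85 − 6.402) / 0.4398 = 69.22 mg/L.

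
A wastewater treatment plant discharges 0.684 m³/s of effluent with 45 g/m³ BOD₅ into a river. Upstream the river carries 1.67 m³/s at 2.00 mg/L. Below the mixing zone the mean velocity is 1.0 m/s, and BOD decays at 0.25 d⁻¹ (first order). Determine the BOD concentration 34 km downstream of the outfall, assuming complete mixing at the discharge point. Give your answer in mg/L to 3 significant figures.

13.1 mg/L

After complete mixing, C₀ = (0.684·45 + 1.67·2) / 2.354 = 14.49 mg/L.
Travel time t = 3.4e+04 m / 1.0 m/s = 3.4e+04 s = 0.3935 d.
C = 14.49·exp(−0.25·0.3935) = 14.49·0.9063 = 13.14 mg/L.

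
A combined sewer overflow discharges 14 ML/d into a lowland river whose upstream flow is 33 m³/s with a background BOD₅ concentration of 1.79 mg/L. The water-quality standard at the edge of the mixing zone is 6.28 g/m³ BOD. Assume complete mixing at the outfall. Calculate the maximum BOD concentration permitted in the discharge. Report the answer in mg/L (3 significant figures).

14 ML/d = 0.162 m³/s.
Mass balance: 6.28·33.16 = 0.162·Cₑ + 33·1.79.
Cₑ = (208.3 − 59.07) / 0.162 = 920.7 mg/L.

921 mg/L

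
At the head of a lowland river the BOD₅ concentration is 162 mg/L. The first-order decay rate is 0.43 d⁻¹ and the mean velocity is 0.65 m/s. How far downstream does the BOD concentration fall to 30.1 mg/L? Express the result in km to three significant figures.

From C = C₀·e^(−kt), t = ln(C₀/C)/k = ln(162/30.1)/0.43 = 1.683/0.43 = 3.914 d.
Distance = v·t = 0.65 m/s × 3.382e+05 s = 2.198e+05 m = 219.8 km.

220 km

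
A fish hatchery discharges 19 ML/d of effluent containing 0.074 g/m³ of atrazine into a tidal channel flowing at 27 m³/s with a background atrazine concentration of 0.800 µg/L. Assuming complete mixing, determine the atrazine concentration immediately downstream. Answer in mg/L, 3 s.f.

0.00139 mg/L

19 ML/d = 0.2199 m³/s.
0.800 µg/L = 0.0008 mg/L.
Flow-weighted mixing gives C = (0.2199·0.074 + 27·0.0008) / (0.2199 + 27) = 0.03787/27.22 = 0.001391 mg/L.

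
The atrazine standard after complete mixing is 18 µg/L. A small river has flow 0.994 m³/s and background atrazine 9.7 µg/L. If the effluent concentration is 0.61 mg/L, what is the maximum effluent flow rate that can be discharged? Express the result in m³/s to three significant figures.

0.0139 m³/s

9.7 µg/L = 0.0097 mg/L.
18 µg/L = 0.018 mg/L.
Mass balance at complete mixing: C_std·(Q_w + Q_r) = Q_w·C_e + Q_r·C_b.
Rearranging, Q_w = Q_r·(C_std − C_b)/(C_e − C_std) = 0.994·(0.018 − 0.0097) / (0.61 − 0.018) = 0.01394 m³/s.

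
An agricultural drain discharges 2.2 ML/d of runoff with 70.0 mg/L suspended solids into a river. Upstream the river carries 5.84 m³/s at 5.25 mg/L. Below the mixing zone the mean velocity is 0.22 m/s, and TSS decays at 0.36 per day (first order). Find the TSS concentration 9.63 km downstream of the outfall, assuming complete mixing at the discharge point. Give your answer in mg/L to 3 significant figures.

4.61 mg/L

2.2 ML/d = 0.02546 m³/s.
After complete mixing, C₀ = (0.02546·70 + 5.84·5.25) / 5.865 = 5.531 mg/L.
Travel time t = 9630 m / 0.22 m/s = 4.377e+04 s = 0.5066 d.
C = 5.531·exp(−0.36·0.5066) = 5.531·0.8333 = 4.609 mg/L.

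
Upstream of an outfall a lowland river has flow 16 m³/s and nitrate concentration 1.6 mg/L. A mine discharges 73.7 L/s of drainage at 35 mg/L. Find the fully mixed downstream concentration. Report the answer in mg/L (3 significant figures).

73.7 L/s = 0.0737 m³/s.
Flow-weighted mixing gives C = (0.0737·35 + 16·1.6) / (0.0737 + 16) = 28.18/16.07 = 1.753 mg/L.

1.75 mg/L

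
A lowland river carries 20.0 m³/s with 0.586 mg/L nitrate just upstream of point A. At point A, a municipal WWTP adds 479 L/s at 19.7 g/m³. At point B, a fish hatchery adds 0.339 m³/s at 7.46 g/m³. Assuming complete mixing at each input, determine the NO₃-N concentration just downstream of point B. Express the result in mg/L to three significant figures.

1.14 mg/L

479 L/s = 0.479 m³/s.
After input A: C = (20·0.586 + 0.479·19.7) / 20.48 = 1.033 mg/L.
After input B: C = (20.48·1.033 + 0.339·7.46) / 20.82 = 1.138 mg/L.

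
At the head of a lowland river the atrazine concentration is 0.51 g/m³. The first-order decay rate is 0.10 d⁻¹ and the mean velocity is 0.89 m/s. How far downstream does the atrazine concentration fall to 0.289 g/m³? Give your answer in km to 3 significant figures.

From C = C₀·e^(−kt), t = ln(C₀/C)/k = ln(0.51/0.289)/0.10 = 0.568/0.10 = 5.68 d.
Distance = v·t = 0.89 m/s × 4.907e+05 s = 4.368e+05 m = 436.8 km.

437 km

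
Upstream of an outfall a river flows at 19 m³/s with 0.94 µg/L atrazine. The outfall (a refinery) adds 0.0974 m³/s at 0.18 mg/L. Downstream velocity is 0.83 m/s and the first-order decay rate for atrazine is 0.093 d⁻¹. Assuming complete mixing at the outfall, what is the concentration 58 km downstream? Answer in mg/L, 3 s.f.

0.94 µg/L = 0.00094 mg/L.
After complete mixing, C₀ = (0.0974·0.18 + 19·0.00094) / 19.1 = 0.001853 mg/L.
Travel time t = 5.8e+04 m / 0.83 m/s = 6.988e+04 s = 0.8088 d.
C = 0.001853·exp(−0.093·0.8088) = 0.001853·0.9275 = 0.001719 mg/L.

0.00172 mg/L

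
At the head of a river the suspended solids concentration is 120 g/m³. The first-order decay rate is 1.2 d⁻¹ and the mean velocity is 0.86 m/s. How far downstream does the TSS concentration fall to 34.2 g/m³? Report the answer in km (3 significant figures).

From C = C₀·e^(−kt), t = ln(C₀/C)/k = ln(120/34.2)/1.2 = 1.255/1.2 = 1.046 d.
Distance = v·t = 0.86 m/s × 9.038e+04 s = 7.773e+04 m = 77.73 km.

77.7 km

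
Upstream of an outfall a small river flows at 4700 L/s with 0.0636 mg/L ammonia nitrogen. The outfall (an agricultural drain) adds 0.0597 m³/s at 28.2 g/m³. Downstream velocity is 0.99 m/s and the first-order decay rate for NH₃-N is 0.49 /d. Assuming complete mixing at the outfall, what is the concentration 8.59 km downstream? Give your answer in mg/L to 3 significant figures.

0.397 mg/L

4700 L/s = 4.7 m³/s.
After complete mixing, C₀ = (0.0597·28.2 + 4.7·0.0636) / 4.76 = 0.4165 mg/L.
Travel time t = 8590 m / 0.99 m/s = 8677 s = 0.1004 d.
C = 0.4165·exp(−0.49·0.1004) = 0.4165·0.952 = 0.3965 mg/L.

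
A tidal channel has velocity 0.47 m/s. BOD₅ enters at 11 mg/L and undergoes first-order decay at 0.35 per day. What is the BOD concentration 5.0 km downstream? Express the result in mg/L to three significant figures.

10.5 mg/L

Travel time t = 5.0 km / 0.47 m/s = 5000/0.47 = 1.064e+04 s = 0.1231 d.
First-order decay: C = 11·exp(−0.35·0.1231) = 11·0.9578 = 10.54 mg/L.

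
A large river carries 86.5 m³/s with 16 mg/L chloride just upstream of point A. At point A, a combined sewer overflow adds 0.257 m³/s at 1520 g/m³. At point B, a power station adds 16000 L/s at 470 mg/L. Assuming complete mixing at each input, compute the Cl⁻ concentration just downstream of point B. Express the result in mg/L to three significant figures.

90.5 mg/L

After input A: C = (86.5·16 + 0.257·1520) / 86.76 = 20.46 mg/L.
16000 L/s = 16 m³/s.
After input B: C = (86.76·20.46 + 16·470) / 102.8 = 90.45 mg/L.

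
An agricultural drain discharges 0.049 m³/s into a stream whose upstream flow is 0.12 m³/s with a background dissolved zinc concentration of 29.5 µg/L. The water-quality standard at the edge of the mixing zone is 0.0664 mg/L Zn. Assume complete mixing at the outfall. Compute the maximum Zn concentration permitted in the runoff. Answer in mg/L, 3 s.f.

0.157 mg/L

29.5 µg/L = 0.0295 mg/L.
Mass balance: 0.0664·0.169 = 0.049·Cₑ + 0.12·0.0295.
Cₑ = (0.01122 − 0.00354) / 0.049 = 0.1568 mg/L.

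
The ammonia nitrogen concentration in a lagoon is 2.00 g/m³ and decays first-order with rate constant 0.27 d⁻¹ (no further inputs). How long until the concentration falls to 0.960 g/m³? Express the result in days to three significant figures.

2.72 d

t = ln(C₀/C)/k = ln(2.00/0.960)/0.27 = 0.734/0.27 = 2.718 d.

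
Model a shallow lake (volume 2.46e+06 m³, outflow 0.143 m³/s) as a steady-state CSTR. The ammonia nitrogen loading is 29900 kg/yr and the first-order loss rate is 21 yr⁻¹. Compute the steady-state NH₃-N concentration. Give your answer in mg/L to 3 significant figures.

0.532 mg/L

Outflow Q = 0.143 m³/s × 3.156e+07 s/yr = 4.513e+06 m³/yr.
Steady-state CSTR mass balance: W = Q·C + k·V·C, so C = W/(Q + kV).
Q + kV = 4.513e+06 + 21·2.46e+06 = 5.617e+07 m³/yr.
C = 29900/5.617e+07 = 0.0005323 kg/m³ = 0.5323 mg/L.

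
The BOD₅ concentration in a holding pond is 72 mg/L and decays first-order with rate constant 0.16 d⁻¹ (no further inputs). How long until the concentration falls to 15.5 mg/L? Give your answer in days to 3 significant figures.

9.60 d

t = ln(C₀/C)/k = ln(72/15.5)/0.16 = 1.536/0.16 = 9.599 d.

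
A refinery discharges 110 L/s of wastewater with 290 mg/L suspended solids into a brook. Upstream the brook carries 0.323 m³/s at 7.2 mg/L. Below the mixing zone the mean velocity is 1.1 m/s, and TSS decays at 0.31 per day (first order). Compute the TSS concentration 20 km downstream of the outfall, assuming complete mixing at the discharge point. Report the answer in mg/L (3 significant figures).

74.1 mg/L

110 L/s = 0.11 m³/s.
After complete mixing, C₀ = (0.11·290 + 0.323·7.2) / 0.433 = 79.04 mg/L.
Travel time t = 2e+04 m / 1.1 m/s = 1.818e+04 s = 0.2104 d.
C = 79.04·exp(−0.31·0.2104) = 79.04·0.9368 = 74.05 mg/L.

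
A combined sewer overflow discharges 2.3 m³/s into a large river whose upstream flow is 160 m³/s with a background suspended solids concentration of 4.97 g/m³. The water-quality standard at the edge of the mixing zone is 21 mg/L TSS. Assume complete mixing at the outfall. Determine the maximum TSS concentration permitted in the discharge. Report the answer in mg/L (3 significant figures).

1140 mg/L

Mass balance: 21·162.3 = 2.3·Cₑ + 160·4.97.
Cₑ = (3408 − 795.2) / 2.3 = 1136 mg/L.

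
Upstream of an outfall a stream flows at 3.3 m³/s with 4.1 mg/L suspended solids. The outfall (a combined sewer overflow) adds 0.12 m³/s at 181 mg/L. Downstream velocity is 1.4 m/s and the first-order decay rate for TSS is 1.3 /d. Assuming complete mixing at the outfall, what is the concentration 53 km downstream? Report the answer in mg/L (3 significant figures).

After complete mixing, C₀ = (0.12·181 + 3.3·4.1) / 3.42 = 10.31 mg/L.
Travel time t = 5.3e+04 m / 1.4 m/s = 3.786e+04 s = 0.4382 d.
C = 10.31·exp(−1.3·0.4382) = 10.31·0.5657 = 5.831 mg/L.

5.83 mg/L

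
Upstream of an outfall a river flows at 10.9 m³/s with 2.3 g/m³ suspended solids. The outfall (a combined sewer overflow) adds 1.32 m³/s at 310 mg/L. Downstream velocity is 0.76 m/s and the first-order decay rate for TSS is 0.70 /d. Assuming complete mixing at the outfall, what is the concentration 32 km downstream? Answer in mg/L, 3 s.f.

After complete mixing, C₀ = (1.32·310 + 10.9·2.3) / 12.22 = 35.54 mg/L.
Travel time t = 3.2e+04 m / 0.76 m/s = 4.211e+04 s = 0.4873 d.
C = 35.54·exp(−0.70·0.4873) = 35.54·0.711 = 25.27 mg/L.

25.3 mg/L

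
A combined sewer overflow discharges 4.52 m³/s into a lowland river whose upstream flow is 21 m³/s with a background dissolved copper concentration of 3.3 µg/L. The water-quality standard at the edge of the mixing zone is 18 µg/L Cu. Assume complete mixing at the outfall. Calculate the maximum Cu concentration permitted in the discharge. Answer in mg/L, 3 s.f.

0.0863 mg/L

3.3 µg/L = 0.0033 mg/L.
18 µg/L = 0.018 mg/L.
Mass balance: 0.018·25.52 = 4.52·Cₑ + 21·0.0033.
Cₑ = (0.4594 − 0.0693) / 4.52 = 0.0863 mg/L.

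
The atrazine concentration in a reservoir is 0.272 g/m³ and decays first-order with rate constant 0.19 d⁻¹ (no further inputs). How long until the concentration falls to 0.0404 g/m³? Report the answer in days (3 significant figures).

t = ln(C₀/C)/k = ln(0.272/0.0404)/0.19 = 1.907/0.19 = 10.04 d.

10.0 d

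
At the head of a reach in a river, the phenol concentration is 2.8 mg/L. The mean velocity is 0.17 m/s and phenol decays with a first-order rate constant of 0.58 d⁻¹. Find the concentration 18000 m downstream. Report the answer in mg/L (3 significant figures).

Travel time t = 18000 m / 0.17 m/s = 1.8e+04/0.17 = 1.059e+05 s = 1.225 d.
First-order decay: C = 2.8·exp(−0.58·1.225) = 2.8·0.4913 = 1.376 mg/L.

1.38 mg/L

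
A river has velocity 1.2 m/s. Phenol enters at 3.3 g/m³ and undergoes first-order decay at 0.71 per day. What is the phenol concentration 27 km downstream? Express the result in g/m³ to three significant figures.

2.74 g/m³

Travel time t = 27 km / 1.2 m/s = 2.7e+04/1.2 = 2.25e+04 s = 0.2604 d.
First-order decay: C = 3.3·exp(−0.71·0.2604) = 3.3·0.8312 = 2.743 g/m³.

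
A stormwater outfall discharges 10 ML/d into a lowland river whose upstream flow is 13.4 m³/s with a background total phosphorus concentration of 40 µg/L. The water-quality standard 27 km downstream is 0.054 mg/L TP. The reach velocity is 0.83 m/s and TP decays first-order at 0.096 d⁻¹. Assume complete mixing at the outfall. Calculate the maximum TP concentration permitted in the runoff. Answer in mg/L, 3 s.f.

10 ML/d = 0.1157 m³/s.
40 µg/L = 0.04 mg/L.
Travel time to the compliance point: t = 2.7e+04/0.83 = 3.253e+04 s = 0.3765 d; decay factor exp(−0.096·0.3765) = 0.9645.
So the concentration just after mixing may be at most 0.054/0.9645 = 0.05599 mg/L.
Mass balance: 0.05599·13.52 = 0.1157·Cₑ + 13.4·0.04.
Cₑ = (0.7567 − 0.536) / 0.1157 = 1.907 mg/L.

1.91 mg/L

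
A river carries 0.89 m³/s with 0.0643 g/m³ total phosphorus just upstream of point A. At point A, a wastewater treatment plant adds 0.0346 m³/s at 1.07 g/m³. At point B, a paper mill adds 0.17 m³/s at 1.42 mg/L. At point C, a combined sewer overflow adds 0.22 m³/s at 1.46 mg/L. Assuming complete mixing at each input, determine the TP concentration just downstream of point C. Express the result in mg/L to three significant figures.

After input A: C = (0.89·0.0643 + 0.0346·1.07) / 0.9246 = 0.1019 mg/L.
After input B: C = (0.9246·0.1019 + 0.17·1.42) / 1.095 = 0.3066 mg/L.
After input C: C = (1.095·0.3066 + 0.22·1.46) / 1.315 = 0.4997 mg/L.

0.500 mg/L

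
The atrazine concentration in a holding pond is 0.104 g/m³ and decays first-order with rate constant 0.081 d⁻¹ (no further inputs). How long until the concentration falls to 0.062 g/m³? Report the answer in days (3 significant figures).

t = ln(C₀/C)/k = ln(0.104/0.062)/0.081 = 0.5173/0.081 = 6.386 d.

6.39 d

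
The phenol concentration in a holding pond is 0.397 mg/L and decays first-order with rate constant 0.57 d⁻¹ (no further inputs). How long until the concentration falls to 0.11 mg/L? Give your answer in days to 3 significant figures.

t = ln(C₀/C)/k = ln(0.397/0.11)/0.57 = 1.283/0.57 = 2.252 d.

2.25 d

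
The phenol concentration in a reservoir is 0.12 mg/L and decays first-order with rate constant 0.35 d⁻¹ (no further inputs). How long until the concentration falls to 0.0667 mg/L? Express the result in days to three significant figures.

t = ln(C₀/C)/k = ln(0.12/0.0667)/0.35 = 0.5873/0.35 = 1.678 d.

1.68 d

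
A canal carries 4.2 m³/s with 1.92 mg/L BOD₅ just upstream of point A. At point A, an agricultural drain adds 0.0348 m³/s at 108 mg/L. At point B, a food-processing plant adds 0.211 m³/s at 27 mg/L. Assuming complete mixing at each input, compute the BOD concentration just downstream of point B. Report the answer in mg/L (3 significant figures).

3.94 mg/L

After input A: C = (4.2·1.92 + 0.0348·108) / 4.235 = 2.792 mg/L.
After input B: C = (4.235·2.792 + 0.211·27) / 4.446 = 3.941 mg/L.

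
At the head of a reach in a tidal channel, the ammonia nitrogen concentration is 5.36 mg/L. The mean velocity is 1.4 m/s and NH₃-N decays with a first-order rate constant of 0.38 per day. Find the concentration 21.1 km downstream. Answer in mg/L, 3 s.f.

Travel time t = 21.1 km / 1.4 m/s = 2.11e+04/1.4 = 1.507e+04 s = 0.1744 d.
First-order decay: C = 5.36·exp(−0.38·0.1744) = 5.36·0.9359 = 5.016 mg/L.

5.02 mg/L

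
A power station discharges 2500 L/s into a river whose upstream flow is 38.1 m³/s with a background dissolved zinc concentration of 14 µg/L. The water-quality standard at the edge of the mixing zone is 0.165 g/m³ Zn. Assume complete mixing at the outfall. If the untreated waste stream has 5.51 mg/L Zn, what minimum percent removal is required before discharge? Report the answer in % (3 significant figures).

55.2 %

2500 L/s = 2.5 m³/s.
14 µg/L = 0.014 mg/L.
Mass balance: 0.165·40.6 = 2.5·Cₑ + 38.1·0.014.
Cₑ = (6.699 − 0.5334) / 2.5 = 2.466 mg/L.
Required removal = 1 − 2.466/5.51 = 55.24 %.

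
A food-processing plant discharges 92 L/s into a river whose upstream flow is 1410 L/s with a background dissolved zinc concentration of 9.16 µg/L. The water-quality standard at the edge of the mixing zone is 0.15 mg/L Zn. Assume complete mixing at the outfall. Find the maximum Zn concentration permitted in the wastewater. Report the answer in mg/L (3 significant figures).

92 L/s = 0.092 m³/s.
1410 L/s = 1.41 m³/s.
9.16 µg/L = 0.00916 mg/L.
Mass balance: 0.15·1.502 = 0.092·Cₑ + 1.41·0.00916.
Cₑ = (0.2253 − 0.01292) / 0.092 = 2.309 mg/L.

2.31 mg/L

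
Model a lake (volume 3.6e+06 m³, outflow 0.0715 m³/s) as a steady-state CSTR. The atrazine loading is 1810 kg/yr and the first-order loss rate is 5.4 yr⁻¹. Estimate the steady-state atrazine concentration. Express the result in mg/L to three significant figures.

0.0834 mg/L

Outflow Q = 0.0715 m³/s × 3.156e+07 s/yr = 2.256e+06 m³/yr.
Steady-state CSTR mass balance: W = Q·C + k·V·C, so C = W/(Q + kV).
Q + kV = 2.256e+06 + 5.4·3.6e+06 = 2.17e+07 m³/yr.
C = 1810/2.17e+07 = 8.342e-05 kg/m³ = 0.08342 mg/L.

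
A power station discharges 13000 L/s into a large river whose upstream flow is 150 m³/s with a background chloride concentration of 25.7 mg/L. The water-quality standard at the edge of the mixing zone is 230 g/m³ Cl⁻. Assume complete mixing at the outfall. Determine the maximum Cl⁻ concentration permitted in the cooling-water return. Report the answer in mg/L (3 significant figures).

13000 L/s = 13 m³/s.
Mass balance: 230·163 = 13·Cₑ + 150·25.7.
Cₑ = (3.749e+04 − 3855) / 13 = 2587 mg/L.

2590 mg/L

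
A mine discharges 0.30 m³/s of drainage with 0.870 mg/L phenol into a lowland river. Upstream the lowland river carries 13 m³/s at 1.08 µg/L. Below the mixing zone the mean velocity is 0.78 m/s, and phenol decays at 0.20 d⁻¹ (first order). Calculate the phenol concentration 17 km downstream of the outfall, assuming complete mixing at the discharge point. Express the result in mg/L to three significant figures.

0.0197 mg/L

1.08 µg/L = 0.00108 mg/L.
After complete mixing, C₀ = (0.3·0.87 + 13·0.00108) / 13.3 = 0.02068 mg/L.
Travel time t = 1.7e+04 m / 0.78 m/s = 2.179e+04 s = 0.2523 d.
C = 0.02068·exp(−0.20·0.2523) = 0.02068·0.9508 = 0.01966 mg/L.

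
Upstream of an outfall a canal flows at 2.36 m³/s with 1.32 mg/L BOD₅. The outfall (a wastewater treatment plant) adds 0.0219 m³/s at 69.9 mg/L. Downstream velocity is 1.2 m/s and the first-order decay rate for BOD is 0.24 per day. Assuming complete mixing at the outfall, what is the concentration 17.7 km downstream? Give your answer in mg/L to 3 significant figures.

After complete mixing, C₀ = (0.0219·69.9 + 2.36·1.32) / 2.382 = 1.951 mg/L.
Travel time t = 1.77e+04 m / 1.2 m/s = 1.475e+04 s = 0.1707 d.
C = 1.951·exp(−0.24·0.1707) = 1.951·0.9599 = 1.872 mg/L.

1.87 mg/L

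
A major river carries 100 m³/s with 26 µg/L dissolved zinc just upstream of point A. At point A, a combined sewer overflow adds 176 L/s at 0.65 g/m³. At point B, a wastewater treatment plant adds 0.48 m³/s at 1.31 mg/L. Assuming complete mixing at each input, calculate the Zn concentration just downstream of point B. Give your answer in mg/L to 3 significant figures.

0.0332 mg/L

26 µg/L = 0.026 mg/L.
176 L/s = 0.176 m³/s.
After input A: C = (100·0.026 + 0.176·0.65) / 100.2 = 0.0271 mg/L.
After input B: C = (100.2·0.0271 + 0.48·1.31) / 100.7 = 0.03321 mg/L.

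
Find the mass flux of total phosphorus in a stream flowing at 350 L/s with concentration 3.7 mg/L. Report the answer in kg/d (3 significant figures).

112 kg/d

350 L/s = 0.35 m³/s.
Mass flux = Q·C = 0.35 m³/s × 3.7 g/m³ = 1.295 g/s.
= 1.295 g/s × 86.4 = 111.9 kg/d.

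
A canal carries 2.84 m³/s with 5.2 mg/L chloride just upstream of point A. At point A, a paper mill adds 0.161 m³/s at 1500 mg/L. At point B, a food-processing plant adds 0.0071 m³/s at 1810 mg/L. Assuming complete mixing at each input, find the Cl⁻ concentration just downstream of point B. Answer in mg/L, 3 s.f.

89.5 mg/L

After input A: C = (2.84·5.2 + 0.161·1500) / 3.001 = 85.39 mg/L.
After input B: C = (3.001·85.39 + 0.0071·1810) / 3.008 = 89.46 mg/L.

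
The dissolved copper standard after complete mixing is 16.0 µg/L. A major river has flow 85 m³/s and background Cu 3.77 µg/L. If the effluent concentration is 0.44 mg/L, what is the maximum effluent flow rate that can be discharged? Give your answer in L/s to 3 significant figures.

2450 L/s

3.77 µg/L = 0.00377 mg/L.
16.0 µg/L = 0.016 mg/L.
Mass balance at complete mixing: C_std·(Q_w + Q_r) = Q_w·C_e + Q_r·C_b.
Rearranging, Q_w = Q_r·(C_std − C_b)/(C_e − C_std) = 85·(0.016 − 0.00377) / (0.44 − 0.016) = 2.452 m³/s.
= 2452 L/s.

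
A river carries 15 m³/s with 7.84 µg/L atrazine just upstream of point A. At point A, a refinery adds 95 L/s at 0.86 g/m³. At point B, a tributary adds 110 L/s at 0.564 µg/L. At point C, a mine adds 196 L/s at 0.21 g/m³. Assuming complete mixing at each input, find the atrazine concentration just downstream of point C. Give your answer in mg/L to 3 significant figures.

7.84 µg/L = 0.00784 mg/L.
95 L/s = 0.095 m³/s.
After input A: C = (15·0.00784 + 0.095·0.86) / 15.1 = 0.0132 mg/L.
110 L/s = 0.11 m³/s.
0.564 µg/L = 0.000564 mg/L.
After input B: C = (15.1·0.0132 + 0.11·0.000564) / 15.21 = 0.01311 mg/L.
196 L/s = 0.196 m³/s.
After input C: C = (15.21·0.01311 + 0.196·0.21) / 15.4 = 0.01562 mg/L.

0.0156 mg/L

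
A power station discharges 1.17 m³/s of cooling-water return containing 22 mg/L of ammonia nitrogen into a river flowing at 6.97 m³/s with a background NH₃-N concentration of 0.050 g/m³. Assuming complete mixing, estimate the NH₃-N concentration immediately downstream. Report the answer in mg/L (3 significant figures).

3.20 mg/L

By mass balance at complete mixing, C = (1.17·22 + 6.97·0.05) / (1.17 + 6.97) = 26.09/8.14 = 3.205 mg/L.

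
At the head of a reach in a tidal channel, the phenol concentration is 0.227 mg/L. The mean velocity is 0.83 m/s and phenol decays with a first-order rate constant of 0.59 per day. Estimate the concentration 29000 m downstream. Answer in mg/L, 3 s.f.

Travel time t = 29000 m / 0.83 m/s = 2.9e+04/0.83 = 3.494e+04 s = 0.4044 d.
First-order decay: C = 0.227·exp(−0.59·0.4044) = 0.227·0.7877 = 0.1788 mg/L.

0.179 mg/L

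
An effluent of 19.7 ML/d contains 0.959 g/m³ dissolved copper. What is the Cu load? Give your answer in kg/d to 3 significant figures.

18.9 kg/d

19.7 ML/d = 0.228 m³/s.
Mass flux = Q·C = 0.228 m³/s × 0.959 g/m³ = 0.2187 g/s.
= 0.2187 g/s × 86.4 = 18.89 kg/d.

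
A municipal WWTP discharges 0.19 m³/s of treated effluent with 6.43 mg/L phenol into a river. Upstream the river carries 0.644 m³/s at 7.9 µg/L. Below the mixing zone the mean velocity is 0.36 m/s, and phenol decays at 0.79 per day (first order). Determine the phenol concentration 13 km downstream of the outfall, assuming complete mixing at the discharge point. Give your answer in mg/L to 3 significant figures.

1.06 mg/L

7.9 µg/L = 0.0079 mg/L.
After complete mixing, C₀ = (0.19·6.43 + 0.644·0.0079) / 0.834 = 1.471 mg/L.
Travel time t = 1.3e+04 m / 0.36 m/s = 3.611e+04 s = 0.418 d.
C = 1.471·exp(−0.79·0.418) = 1.471·0.7188 = 1.057 mg/L.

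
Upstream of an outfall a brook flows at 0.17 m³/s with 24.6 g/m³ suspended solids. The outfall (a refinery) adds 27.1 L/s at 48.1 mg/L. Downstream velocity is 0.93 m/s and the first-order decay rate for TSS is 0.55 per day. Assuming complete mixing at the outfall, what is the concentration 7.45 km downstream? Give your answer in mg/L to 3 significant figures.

26.4 mg/L

27.1 L/s = 0.0271 m³/s.
After complete mixing, C₀ = (0.0271·48.1 + 0.17·24.6) / 0.1971 = 27.83 mg/L.
Travel time t = 7450 m / 0.93 m/s = 8011 s = 0.09272 d.
C = 27.83·exp(−0.55·0.09272) = 27.83·0.9503 = 26.45 mg/L.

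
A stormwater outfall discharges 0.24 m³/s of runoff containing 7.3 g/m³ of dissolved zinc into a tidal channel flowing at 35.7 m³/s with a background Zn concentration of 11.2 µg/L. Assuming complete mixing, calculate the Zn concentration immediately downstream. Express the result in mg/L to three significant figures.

0.0599 mg/L

11.2 µg/L = 0.0112 mg/L.
Conservation of mass across the mixing zone: C = (0.24·7.3 + 35.7·0.0112) / (0.24 + 35.7) = 2.152/35.94 = 0.05987 mg/L.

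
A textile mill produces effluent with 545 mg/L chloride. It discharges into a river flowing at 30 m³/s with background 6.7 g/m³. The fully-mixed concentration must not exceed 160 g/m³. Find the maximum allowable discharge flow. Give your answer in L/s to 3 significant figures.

11900 L/s

Mass balance at complete mixing: C_std·(Q_w + Q_r) = Q_w·C_e + Q_r·C_b.
Rearranging, Q_w = Q_r·(C_std − C_b)/(C_e − C_std) = 30·(160 − 6.7) / (545 − 160) = 11.95 m³/s.
= 1.195e+04 L/s.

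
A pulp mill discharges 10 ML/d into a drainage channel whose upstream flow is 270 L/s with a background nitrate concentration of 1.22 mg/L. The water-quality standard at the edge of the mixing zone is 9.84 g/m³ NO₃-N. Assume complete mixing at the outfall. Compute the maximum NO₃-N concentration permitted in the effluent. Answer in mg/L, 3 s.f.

10 ML/d = 0.1157 m³/s.
270 L/s = 0.27 m³/s.
Mass balance: 9.84·0.3857 = 0.1157·Cₑ + 0.27·1.22.
Cₑ = (3.796 − 0.3294) / 0.1157 = 29.95 mg/L.

29.9 mg/L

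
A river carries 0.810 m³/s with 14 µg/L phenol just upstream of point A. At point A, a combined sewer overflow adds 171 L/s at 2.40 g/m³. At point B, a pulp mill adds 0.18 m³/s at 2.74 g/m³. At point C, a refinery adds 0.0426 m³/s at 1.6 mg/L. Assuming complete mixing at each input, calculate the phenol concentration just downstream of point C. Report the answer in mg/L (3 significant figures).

14 µg/L = 0.014 mg/L.
171 L/s = 0.171 m³/s.
After input A: C = (0.81·0.014 + 0.171·2.4) / 0.981 = 0.4299 mg/L.
After input B: C = (0.981·0.4299 + 0.18·2.74) / 1.161 = 0.7881 mg/L.
After input C: C = (1.161·0.7881 + 0.0426·1.6) / 1.204 = 0.8168 mg/L.

0.817 mg/L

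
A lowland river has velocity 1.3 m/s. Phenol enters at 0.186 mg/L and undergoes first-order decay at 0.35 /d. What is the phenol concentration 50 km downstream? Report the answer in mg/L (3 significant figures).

Travel time t = 50 km / 1.3 m/s = 5e+04/1.3 = 3.846e+04 s = 0.4452 d.
First-order decay: C = 0.186·exp(−0.35·0.4452) = 0.186·0.8557 = 0.1592 mg/L.

0.159 mg/L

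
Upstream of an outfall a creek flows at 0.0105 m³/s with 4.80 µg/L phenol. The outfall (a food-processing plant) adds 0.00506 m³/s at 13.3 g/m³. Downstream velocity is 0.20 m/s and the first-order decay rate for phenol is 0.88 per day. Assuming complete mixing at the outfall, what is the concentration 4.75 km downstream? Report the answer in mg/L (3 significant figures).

3.40 mg/L

4.80 µg/L = 0.0048 mg/L.
After complete mixing, C₀ = (0.00506·13.3 + 0.0105·0.0048) / 0.01556 = 4.328 mg/L.
Travel time t = 4750 m / 0.20 m/s = 2.375e+04 s = 0.2749 d.
C = 4.328·exp(−0.88·0.2749) = 4.328·0.7851 = 3.398 mg/L.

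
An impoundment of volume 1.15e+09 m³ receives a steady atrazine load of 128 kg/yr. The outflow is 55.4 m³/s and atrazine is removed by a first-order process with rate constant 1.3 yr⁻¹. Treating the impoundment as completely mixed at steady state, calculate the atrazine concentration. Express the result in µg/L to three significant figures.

0.0395 µg/L

Outflow Q = 55.4 m³/s × 3.156e+07 s/yr = 1.748e+09 m³/yr.
Steady-state CSTR mass balance: W = Q·C + k·V·C, so C = W/(Q + kV).
Q + kV = 1.748e+09 + 1.3·1.15e+09 = 3.243e+09 m³/yr.
C = 128/3.243e+09 = 3.947e-08 kg/m³ = 3.947e-05 mg/L = 0.03947 µg/L.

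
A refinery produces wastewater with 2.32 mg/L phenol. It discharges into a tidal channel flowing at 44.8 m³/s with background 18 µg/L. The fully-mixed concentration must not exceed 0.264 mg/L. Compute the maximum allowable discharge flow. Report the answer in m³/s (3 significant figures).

18 µg/L = 0.018 mg/L.
Mass balance at complete mixing: C_std·(Q_w + Q_r) = Q_w·C_e + Q_r·C_b.
Rearranging, Q_w = Q_r·(C_std − C_b)/(C_e − C_std) = 44.8·(0.264 − 0.018) / (2.32 − 0.264) = 5.36 m³/s.

5.36 m³/s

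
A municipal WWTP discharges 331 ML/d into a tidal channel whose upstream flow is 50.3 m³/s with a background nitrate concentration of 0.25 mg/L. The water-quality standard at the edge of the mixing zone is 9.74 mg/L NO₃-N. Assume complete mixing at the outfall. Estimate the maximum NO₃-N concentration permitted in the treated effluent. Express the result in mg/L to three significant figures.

331 ML/d = 3.831 m³/s.
Mass balance: 9.74·54.13 = 3.831·Cₑ + 50.3·0.25.
Cₑ = (527.2 − 12.57) / 3.831 = 134.3 mg/L.

134 mg/L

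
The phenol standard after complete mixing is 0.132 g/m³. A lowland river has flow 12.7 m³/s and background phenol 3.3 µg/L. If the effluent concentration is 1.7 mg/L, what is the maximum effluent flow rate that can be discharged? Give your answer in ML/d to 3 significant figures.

90.1 ML/d

3.3 µg/L = 0.0033 mg/L.
Mass balance at complete mixing: C_std·(Q_w + Q_r) = Q_w·C_e + Q_r·C_b.
Rearranging, Q_w = Q_r·(C_std − C_b)/(C_e − C_std) = 12.7·(0.132 − 0.0033) / (1.7 − 0.132) = 1.042 m³/s.
= 90.06 ML/d.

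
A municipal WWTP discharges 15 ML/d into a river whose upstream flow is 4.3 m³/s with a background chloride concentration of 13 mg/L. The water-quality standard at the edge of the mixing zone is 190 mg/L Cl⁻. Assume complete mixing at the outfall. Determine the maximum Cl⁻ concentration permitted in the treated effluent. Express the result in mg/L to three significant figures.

4570 mg/L

15 ML/d = 0.1736 m³/s.
Mass balance: 190·4.474 = 0.1736·Cₑ + 4.3·13.
Cₑ = (850 − 55.9) / 0.1736 = 4574 mg/L.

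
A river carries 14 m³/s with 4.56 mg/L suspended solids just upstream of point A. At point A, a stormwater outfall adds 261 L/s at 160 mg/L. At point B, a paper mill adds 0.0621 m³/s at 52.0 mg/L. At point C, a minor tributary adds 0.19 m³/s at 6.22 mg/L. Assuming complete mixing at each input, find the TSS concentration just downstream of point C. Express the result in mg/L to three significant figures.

7.58 mg/L

261 L/s = 0.261 m³/s.
After input A: C = (14·4.56 + 0.261·160) / 14.26 = 7.405 mg/L.
After input B: C = (14.26·7.405 + 0.0621·52) / 14.32 = 7.598 mg/L.
After input C: C = (14.32·7.598 + 0.19·6.22) / 14.51 = 7.58 mg/L.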